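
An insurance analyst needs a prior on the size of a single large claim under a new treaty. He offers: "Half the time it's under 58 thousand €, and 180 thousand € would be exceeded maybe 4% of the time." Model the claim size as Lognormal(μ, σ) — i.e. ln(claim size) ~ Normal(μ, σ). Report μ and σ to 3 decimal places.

μ ≈ 4.060, σ ≈ 0.647

If T ~ Lognormal(μ,σ) then ln T ~ Normal(μ,σ), so the p-quantile of ln T is μ + z_p·σ.
ln(58) = 4.06 and ln(180) = 5.193; z_{0.5} = 0, z_{0.96} = 1.751.
σ = (5.193 − 4.06)/(1.751 − (0)) = 0.647.
μ = 4.06 − (0)·0.647 = 4.060.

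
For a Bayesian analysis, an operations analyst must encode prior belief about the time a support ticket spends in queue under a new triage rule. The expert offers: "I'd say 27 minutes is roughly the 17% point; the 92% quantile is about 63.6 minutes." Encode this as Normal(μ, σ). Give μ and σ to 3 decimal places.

The p-quantile of Normal(μ,σ) is μ + z_p·σ, with z_{0.17} = -0.9542 and z_{0.92} = 1.405.
Eliminate σ: μ = (z₂·x₁ − z₁·x₂)/(z₂ − z₁) = (1.405·27 − (-0.9542)·63.6)/2.359 = 41.802.
Then σ = (x₂ − x₁)/(z₂ − z₁) = (63.6 − 27)/2.359 = 15.513.

μ = 41.802, σ = 15.513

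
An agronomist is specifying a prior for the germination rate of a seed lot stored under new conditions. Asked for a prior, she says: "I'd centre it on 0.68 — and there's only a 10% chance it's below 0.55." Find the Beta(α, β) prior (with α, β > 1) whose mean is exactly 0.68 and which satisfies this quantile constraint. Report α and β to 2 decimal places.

α ≈ 14.89, β ≈ 7.01

With mean 0.68 fixed, write α = 0.68s, β = 0.32s where s = α+β.
Need P(θ < 0.55) = 0.1 under Beta(0.68s, 0.32s). Normal approximation: (q−m)/√(m(1−m)/s) ≈ z_{0.1} = -1.28, so s ≈ 0.68·0.32·(-1.28)²/(0.55−0.68)² = 21.1.
At s = 21.1: P(θ<0.55) ≈ 0.104. Adjusting to match 0.1 gives s ≈ 21.90.
So α = 0.68·21.90 ≈ 14.89, β = 0.32·21.90 ≈ 7.01.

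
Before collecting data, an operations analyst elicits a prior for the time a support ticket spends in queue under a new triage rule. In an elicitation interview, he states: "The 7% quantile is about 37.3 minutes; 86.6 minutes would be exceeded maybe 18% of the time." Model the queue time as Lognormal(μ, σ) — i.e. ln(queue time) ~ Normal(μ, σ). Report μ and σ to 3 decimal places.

μ ≈ 4.139, σ ≈ 0.352

If T ~ Lognormal(μ,σ) then ln T ~ Normal(μ,σ), so the p-quantile of ln T is μ + z_p·σ.
ln(37.3) = 3.619 and ln(86.6) = 4.461; z_{0.07} = -1.476, z_{0.82} = 0.9154.
σ = (4.461 − 3.619)/(0.9154 − (-1.476)) = 0.352.
μ = 3.619 − (-1.476)·0.352 = 4.139.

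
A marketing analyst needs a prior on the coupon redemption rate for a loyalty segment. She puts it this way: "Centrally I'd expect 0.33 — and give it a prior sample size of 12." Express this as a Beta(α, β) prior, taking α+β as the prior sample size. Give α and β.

α = 3.96, β = 8.04

Under the effective-sample-size interpretation, Beta(α, β) has prior mean α/(α+β) and prior sample size α+β.
So α+β = 12 and α/(α+β) = 0.33, giving α = 0.33·12 = 3.96 and β = 12 − 3.96 = 8.04.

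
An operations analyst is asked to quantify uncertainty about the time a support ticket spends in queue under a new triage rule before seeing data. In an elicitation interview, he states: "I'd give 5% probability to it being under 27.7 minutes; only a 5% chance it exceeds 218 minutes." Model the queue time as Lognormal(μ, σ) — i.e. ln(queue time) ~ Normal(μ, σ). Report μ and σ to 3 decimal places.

μ ≈ 4.353, σ ≈ 0.627

If T ~ Lognormal(μ,σ) then ln T ~ Normal(μ,σ), so the p-quantile of ln T is μ + z_p·σ.
ln(27.7) = 3.321 and ln(218) = 5.384; z_{0.05} = -1.645, z_{0.95} = 1.645.
σ = (5.384 − 3.321)/(1.645 − (-1.645)) = 0.627.
μ = 3.321 − (-1.645)·0.627 = 4.353.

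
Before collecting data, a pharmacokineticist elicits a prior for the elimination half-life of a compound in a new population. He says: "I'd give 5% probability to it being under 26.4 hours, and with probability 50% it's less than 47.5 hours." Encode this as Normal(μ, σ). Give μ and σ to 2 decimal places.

The p-quantile of Normal(μ,σ) is μ + z_p·σ, with z_{0.05} = -1.645 and z_{0.5} = 0.
Eliminate σ: μ = (z₂·x₁ − z₁·x₂)/(z₂ − z₁) = (0·26.4 − (-1.645)·47.5)/1.645 = 47.50.
Then σ = (x₂ − x₁)/(z₂ − z₁) = (47.5 − 26.4)/1.645 = 12.83.

μ = 47.50, σ = 12.83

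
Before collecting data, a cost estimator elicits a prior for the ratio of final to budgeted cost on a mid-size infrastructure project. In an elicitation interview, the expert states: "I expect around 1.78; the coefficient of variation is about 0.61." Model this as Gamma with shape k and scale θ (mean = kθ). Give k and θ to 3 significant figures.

For Gamma(k, scale θ): mean = kθ, variance = kθ², so CV = 1/√k.
CV = 0.61, hence k = 1/CV² = 2.69.
Then θ = mean/k = 1.78/2.69 = 0.662.

k ≈ 2.69, θ ≈ 0.662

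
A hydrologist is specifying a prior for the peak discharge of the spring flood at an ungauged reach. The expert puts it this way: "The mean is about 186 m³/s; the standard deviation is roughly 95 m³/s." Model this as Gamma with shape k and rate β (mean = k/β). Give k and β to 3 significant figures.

k ≈ 3.83, β ≈ 0.0206

For Gamma(k, rate β): mean = k/β, variance = k/β², so CV = 1/√k.
CV = SD/mean = 95/186 = 0.5108, hence k = 1/CV² = 3.83.
Then β = k/mean = 3.83/186 = 0.0206.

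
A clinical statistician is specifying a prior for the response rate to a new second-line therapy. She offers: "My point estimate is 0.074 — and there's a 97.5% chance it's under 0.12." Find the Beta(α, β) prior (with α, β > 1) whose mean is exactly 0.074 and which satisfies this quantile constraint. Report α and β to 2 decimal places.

With mean 0.074 fixed, write α = 0.074s, β = 0.926s where s = α+β.
Need P(θ < 0.12) = 0.975 under Beta(0.074s, 0.926s). Normal approximation: (q−m)/√(m(1−m)/s) ≈ z_{0.975} = 1.96, so s ≈ 0.074·0.926·(1.96)²/(0.12−0.074)² = 124.4.
At s = 124.4: P(θ<0.12) ≈ 0.962. Adjusting to match 0.975 gives s ≈ 154.77.
So α = 0.074·154.77 ≈ 11.45, β = 0.926·154.77 ≈ 143.32.

α ≈ 11.45, β ≈ 143.32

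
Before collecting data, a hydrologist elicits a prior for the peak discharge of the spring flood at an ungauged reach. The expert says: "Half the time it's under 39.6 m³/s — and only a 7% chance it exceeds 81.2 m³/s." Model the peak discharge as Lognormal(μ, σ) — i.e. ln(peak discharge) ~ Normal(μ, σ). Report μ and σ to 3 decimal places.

If T ~ Lognormal(μ,σ) then ln T ~ Normal(μ,σ), so the p-quantile of ln T is μ + z_p·σ.
ln(39.6) = 3.679 and ln(81.2) = 4.397; z_{0.5} = 0, z_{0.93} = 1.476.
σ = (4.397 − 3.679)/(1.476 − (0)) = 0.487.
μ = 3.679 − (0)·0.487 = 3.679.

μ ≈ 3.679, σ ≈ 0.487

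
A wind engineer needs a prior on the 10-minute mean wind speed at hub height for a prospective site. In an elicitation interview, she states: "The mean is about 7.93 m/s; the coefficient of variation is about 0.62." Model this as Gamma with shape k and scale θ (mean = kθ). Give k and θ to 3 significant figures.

For Gamma(k, scale θ): mean = kθ, variance = kθ², so CV = 1/√k.
CV = 0.62, hence k = 1/CV² = 2.6.
Then θ = mean/k = 7.93/2.6 = 3.05.

k ≈ 2.6, θ ≈ 3.05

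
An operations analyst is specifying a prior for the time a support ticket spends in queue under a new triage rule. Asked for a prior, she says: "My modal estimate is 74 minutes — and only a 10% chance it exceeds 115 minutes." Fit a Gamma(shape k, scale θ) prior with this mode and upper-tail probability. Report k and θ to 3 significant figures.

Gamma(k,θ) with k>1 has mode (k−1)θ, so θ = 74/(k−1).
Need P(X < 115) = 0.9 with θ tied to k this way. Start at k = 2, θ = 74: P(X<115) ≈ 0.460.
Too low — raise k to concentrate. Iterating converges to k ≈ 10.6.
Then θ = 74/(10.6−1) ≈ 7.69.

k ≈ 10.6, θ ≈ 7.69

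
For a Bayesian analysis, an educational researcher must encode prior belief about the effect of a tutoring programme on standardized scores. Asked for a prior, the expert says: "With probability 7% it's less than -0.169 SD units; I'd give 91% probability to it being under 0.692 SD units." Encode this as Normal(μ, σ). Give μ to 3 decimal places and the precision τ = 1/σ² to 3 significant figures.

μ = 0.282, τ = 10.7

The p-quantile of Normal(μ,σ) is μ + z_p·σ, with z_{0.07} = -1.476 and z_{0.91} = 1.341.
Eliminate σ: μ = (z₂·x₁ − z₁·x₂)/(z₂ − z₁) = (1.341·-0.169 − (-1.476)·0.692)/2.817 = 0.282.
Then σ = (x₂ − x₁)/(z₂ − z₁) = (0.692 − -0.169)/2.817 = 0.306.
Precision τ = 1/σ² = 1/0.3057² = 10.7.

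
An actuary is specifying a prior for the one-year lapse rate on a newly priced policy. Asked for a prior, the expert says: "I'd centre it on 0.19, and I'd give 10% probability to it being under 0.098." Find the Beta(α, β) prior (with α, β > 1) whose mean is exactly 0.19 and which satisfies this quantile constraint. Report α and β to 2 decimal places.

α ≈ 4.84, β ≈ 20.63

With mean 0.19 fixed, write α = 0.19s, β = 0.81s where s = α+β.
Need P(θ < 0.098) = 0.1 under Beta(0.19s, 0.81s). Normal approximation: (q−m)/√(m(1−m)/s) ≈ z_{0.1} = -1.28, so s ≈ 0.19·0.81·(-1.28)²/(0.098−0.19)² = 29.9.
At s = 29.9: P(θ<0.098) ≈ 0.080. Adjusting to match 0.1 gives s ≈ 25.48.
So α = 0.19·25.48 ≈ 4.84, β = 0.81·25.48 ≈ 20.63.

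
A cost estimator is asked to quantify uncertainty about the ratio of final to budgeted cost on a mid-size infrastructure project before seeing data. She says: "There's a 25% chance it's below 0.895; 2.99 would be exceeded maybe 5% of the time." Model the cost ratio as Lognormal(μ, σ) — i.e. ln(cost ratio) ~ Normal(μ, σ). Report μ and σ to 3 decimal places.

If T ~ Lognormal(μ,σ) then ln T ~ Normal(μ,σ), so the p-quantile of ln T is μ + z_p·σ.
ln(0.895) = -0.1109 and ln(2.99) = 1.095; z_{0.25} = -0.6745, z_{0.95} = 1.645.
σ = (1.095 − -0.1109)/(1.645 − (-0.6745)) = 0.520.
μ = -0.1109 − (-0.6745)·0.520 = 0.240.

μ ≈ 0.240, σ ≈ 0.520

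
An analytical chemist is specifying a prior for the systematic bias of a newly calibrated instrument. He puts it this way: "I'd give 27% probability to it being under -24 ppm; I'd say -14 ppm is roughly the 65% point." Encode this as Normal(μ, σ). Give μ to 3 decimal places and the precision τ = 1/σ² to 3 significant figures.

The p-quantile of Normal(μ,σ) is μ + z_p·σ, with z_{0.27} = -0.6128 and z_{0.65} = 0.3853.
Eliminate σ: μ = (z₂·x₁ − z₁·x₂)/(z₂ − z₁) = (0.3853·-24 − (-0.6128)·-14)/0.9981 = -17.860.
Then σ = (x₂ − x₁)/(z₂ − z₁) = (-14 − -24)/0.9981 = 10.019.
Precision τ = 1/σ² = 1/10.02² = 0.00996.

μ = -17.860, τ = 0.00996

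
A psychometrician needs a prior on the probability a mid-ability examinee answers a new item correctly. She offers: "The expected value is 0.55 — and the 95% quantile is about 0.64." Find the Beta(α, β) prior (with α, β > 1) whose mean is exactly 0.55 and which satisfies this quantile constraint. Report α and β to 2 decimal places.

With mean 0.55 fixed, write α = 0.55s, β = 0.45s where s = α+β.
Need P(θ < 0.64) = 0.95 under Beta(0.55s, 0.45s). Normal approximation: (q−m)/√(m(1−m)/s) ≈ z_{0.95} = 1.64, so s ≈ 0.55·0.45·(1.64)²/(0.64−0.55)² = 82.7.
At s = 82.7: P(θ<0.64) ≈ 0.952. Adjusting to match 0.95 gives s ≈ 80.51.
So α = 0.55·80.51 ≈ 44.28, β = 0.45·80.51 ≈ 36.23.

α ≈ 44.28, β ≈ 36.23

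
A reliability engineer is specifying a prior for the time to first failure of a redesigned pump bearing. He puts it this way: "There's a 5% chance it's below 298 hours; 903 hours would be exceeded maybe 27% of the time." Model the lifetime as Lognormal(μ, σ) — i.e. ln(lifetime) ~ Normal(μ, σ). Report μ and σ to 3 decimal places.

If T ~ Lognormal(μ,σ) then ln T ~ Normal(μ,σ), so the p-quantile of ln T is μ + z_p·σ.
ln(298) = 5.697 and ln(903) = 6.806; z_{0.05} = -1.645, z_{0.73} = 0.6128.
σ = (6.806 − 5.697)/(0.6128 − (-1.645)) = 0.491.
μ = 5.697 − (-1.645)·0.491 = 6.505.

μ ≈ 6.505, σ ≈ 0.491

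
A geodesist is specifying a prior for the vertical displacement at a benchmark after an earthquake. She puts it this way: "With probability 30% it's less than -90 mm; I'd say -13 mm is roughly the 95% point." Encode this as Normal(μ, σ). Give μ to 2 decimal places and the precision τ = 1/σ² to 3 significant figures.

μ = -71.39, τ = 0.000794

The p-quantile of Normal(μ,σ) is μ + z_p·σ, with z_{0.3} = -0.5244 and z_{0.95} = 1.645.
Eliminate σ: μ = (z₂·x₁ − z₁·x₂)/(z₂ − z₁) = (1.645·-90 − (-0.5244)·-13)/2.169 = -71.39.
Then σ = (x₂ − x₁)/(z₂ − z₁) = (-13 − -90)/2.169 = 35.50.
Precision τ = 1/σ² = 1/35.5² = 0.000794.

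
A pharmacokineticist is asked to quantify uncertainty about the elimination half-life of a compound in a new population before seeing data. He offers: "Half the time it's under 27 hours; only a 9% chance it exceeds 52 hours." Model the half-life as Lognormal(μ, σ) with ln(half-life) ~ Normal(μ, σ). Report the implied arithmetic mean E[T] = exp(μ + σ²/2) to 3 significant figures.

If T ~ Lognormal(μ,σ) then ln T ~ Normal(μ,σ), so the p-quantile of ln T is μ + z_p·σ.
ln(27) = 3.296 and ln(52) = 3.951; z_{0.5} = 0, z_{0.91} = 1.341.
σ = (3.951 − 3.296)/(1.341 − (0)) = 0.489.
μ = 3.296 − (0)·0.489 = 3.296.
E[T] = exp(μ + σ²/2) = exp(3.296 + 0.1195) = 30.4 hours.

E[T] ≈ 30.4 hours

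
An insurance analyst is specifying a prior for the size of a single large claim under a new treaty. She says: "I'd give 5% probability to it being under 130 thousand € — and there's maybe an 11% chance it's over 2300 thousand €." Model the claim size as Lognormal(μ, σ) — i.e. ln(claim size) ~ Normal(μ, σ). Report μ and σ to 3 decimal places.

μ ≈ 6.513, σ ≈ 1.001

If T ~ Lognormal(μ,σ) then ln T ~ Normal(μ,σ), so the p-quantile of ln T is μ + z_p·σ.
ln(130) = 4.868 and ln(2300) = 7.741; z_{0.05} = -1.645, z_{0.89} = 1.227.
σ = (7.741 − 4.868)/(1.227 − (-1.645)) = 1.001.
μ = 4.868 − (-1.645)·1.001 = 6.513.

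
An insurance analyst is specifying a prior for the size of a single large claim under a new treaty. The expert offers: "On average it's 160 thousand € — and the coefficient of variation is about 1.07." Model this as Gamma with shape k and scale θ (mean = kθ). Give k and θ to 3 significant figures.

k ≈ 0.873, θ ≈ 183

For Gamma(k, scale θ): mean = kθ, variance = kθ², so CV = 1/√k.
CV = 1.07, hence k = 1/CV² = 0.873.
Then θ = mean/k = 160/0.873 = 183.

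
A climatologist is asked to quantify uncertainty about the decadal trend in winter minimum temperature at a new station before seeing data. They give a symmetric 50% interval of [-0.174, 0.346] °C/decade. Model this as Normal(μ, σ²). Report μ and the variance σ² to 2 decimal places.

μ = 0.09, σ² = 0.15

A symmetric 50% interval runs μ ± z·σ with z = 0.6745.
Half-width = 0.26, so σ = 0.26/0.6745 = 0.385 and σ² = 0.15.
μ is the interval midpoint, 0.09.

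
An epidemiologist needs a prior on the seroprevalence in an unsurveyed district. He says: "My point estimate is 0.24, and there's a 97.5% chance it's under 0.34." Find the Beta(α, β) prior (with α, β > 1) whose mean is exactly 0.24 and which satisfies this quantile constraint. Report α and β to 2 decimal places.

α ≈ 18.75, β ≈ 59.36

With mean 0.24 fixed, write α = 0.24s, β = 0.76s where s = α+β.
Need P(θ < 0.34) = 0.975 under Beta(0.24s, 0.76s). Normal approximation: (q−m)/√(m(1−m)/s) ≈ z_{0.975} = 1.96, so s ≈ 0.24·0.76·(1.96)²/(0.34−0.24)² = 70.1.
At s = 70.1: P(θ<0.34) ≈ 0.969. Adjusting to match 0.975 gives s ≈ 78.11.
So α = 0.24·78.11 ≈ 18.75, β = 0.76·78.11 ≈ 59.36.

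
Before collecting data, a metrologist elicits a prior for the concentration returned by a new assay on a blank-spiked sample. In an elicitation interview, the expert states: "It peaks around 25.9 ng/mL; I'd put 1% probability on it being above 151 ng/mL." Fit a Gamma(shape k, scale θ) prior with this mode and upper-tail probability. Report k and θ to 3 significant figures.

k ≈ 2.2, θ ≈ 21.5

Gamma(k,θ) with k>1 has mode (k−1)θ, so θ = 25.9/(k−1).
Need P(X < 151) = 0.99 with θ tied to k this way. Start at k = 2, θ = 25.9: P(X<151) ≈ 0.980.
Too low — raise k to concentrate. Iterating converges to k ≈ 2.2.
Then θ = 25.9/(2.2−1) ≈ 21.5.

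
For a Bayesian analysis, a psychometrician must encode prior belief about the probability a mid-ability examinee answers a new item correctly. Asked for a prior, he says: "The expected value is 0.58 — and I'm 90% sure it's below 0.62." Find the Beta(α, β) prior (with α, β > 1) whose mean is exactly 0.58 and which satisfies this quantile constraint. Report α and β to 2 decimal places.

With mean 0.58 fixed, write α = 0.58s, β = 0.42s where s = α+β.
Need P(θ < 0.62) = 0.9 under Beta(0.58s, 0.42s). Normal approximation: (q−m)/√(m(1−m)/s) ≈ z_{0.9} = 1.28, so s ≈ 0.58·0.42·(1.28)²/(0.62−0.58)² = 250.1.
At s = 250.1: P(θ<0.62) ≈ 0.901. Adjusting to match 0.9 gives s ≈ 247.97.
So α = 0.58·247.97 ≈ 143.82, β = 0.42·247.97 ≈ 104.15.

α ≈ 143.82, β ≈ 104.15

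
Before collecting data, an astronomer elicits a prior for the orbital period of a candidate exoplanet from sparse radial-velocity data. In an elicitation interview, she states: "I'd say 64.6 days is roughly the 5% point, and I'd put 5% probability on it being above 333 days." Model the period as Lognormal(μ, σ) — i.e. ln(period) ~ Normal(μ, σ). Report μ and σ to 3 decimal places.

μ ≈ 4.988, σ ≈ 0.499

If T ~ Lognormal(μ,σ) then ln T ~ Normal(μ,σ), so the p-quantile of ln T is μ + z_p·σ.
ln(64.6) = 4.168 and ln(333) = 5.808; z_{0.05} = -1.645, z_{0.95} = 1.645.
σ = (5.808 − 4.168)/(1.645 − (-1.645)) = 0.499.
μ = 4.168 − (-1.645)·0.499 = 4.988.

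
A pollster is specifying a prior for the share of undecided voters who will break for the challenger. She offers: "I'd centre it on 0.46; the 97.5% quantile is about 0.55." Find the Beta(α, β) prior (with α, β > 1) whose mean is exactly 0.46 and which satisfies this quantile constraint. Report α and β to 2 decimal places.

α ≈ 54.31, β ≈ 63.76

With mean 0.46 fixed, write α = 0.46s, β = 0.54s where s = α+β.
Need P(θ < 0.55) = 0.975 under Beta(0.46s, 0.54s). Normal approximation: (q−m)/√(m(1−m)/s) ≈ z_{0.975} = 1.96, so s ≈ 0.46·0.54·(1.96)²/(0.55−0.46)² = 117.8.
At s = 117.8: P(θ<0.55) ≈ 0.975. Adjusting to match 0.975 gives s ≈ 118.07.
So α = 0.46·118.07 ≈ 54.31, β = 0.54·118.07 ≈ 63.76.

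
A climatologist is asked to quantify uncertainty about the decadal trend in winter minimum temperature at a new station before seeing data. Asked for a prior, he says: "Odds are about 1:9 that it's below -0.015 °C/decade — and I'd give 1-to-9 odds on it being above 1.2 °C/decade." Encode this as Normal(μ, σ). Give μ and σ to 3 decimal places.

μ = 0.592, σ = 0.474

The p-quantile of Normal(μ,σ) is μ + z_p·σ, with z_{0.1} = -1.282 and z_{0.9} = 1.282.
Eliminate σ: μ = (z₂·x₁ − z₁·x₂)/(z₂ − z₁) = (1.282·-0.015 − (-1.282)·1.2)/2.563 = 0.592.
Then σ = (x₂ − x₁)/(z₂ − z₁) = (1.2 − -0.015)/2.563 = 0.474.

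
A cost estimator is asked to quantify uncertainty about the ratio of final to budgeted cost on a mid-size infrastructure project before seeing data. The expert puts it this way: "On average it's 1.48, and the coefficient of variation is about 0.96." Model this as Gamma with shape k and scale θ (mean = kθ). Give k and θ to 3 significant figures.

k ≈ 1.09, θ ≈ 1.36

For Gamma(k, scale θ): mean = kθ, variance = kθ², so CV = 1/√k.
CV = 0.96, hence k = 1/CV² = 1.09.
Then θ = mean/k = 1.48/1.09 = 1.36.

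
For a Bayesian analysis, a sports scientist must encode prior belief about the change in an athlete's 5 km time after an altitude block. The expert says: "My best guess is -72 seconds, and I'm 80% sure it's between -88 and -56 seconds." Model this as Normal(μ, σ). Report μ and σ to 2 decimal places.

A symmetric 80% interval runs μ ± z·σ with z = 1.282.
Half-width = 16, so σ = 16/1.282 = 12.48.
μ is the stated best guess, -72.00.

μ = -72.00, σ = 12.48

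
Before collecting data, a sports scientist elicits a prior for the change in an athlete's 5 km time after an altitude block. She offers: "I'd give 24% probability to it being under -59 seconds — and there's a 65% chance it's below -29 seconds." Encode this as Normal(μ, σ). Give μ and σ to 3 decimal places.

For Normal(μ,σ), the p-quantile is μ + z_p·σ. Here z_{0.24} = -0.7063, z_{0.65} = 0.3853.
So -59 = μ − 0.7063σ and -29 = μ + 0.3853σ.
Subtracting: σ = (-29 − -59)/(0.3853 − (-0.7063)) = 27.482.
Then μ = -59 − (-0.7063)·27.482 = -39.589.

μ = -39.589, σ = 27.482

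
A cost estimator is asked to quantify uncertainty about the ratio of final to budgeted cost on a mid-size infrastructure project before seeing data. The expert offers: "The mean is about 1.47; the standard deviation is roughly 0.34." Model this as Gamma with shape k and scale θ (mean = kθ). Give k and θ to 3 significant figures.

k ≈ 18.7, θ ≈ 0.0786

For Gamma(k, scale θ): mean = kθ, variance = kθ², so CV = 1/√k.
CV = SD/mean = 0.34/1.47 = 0.2313, hence k = 1/CV² = 18.7.
Then θ = mean/k = 1.47/18.7 = 0.0786.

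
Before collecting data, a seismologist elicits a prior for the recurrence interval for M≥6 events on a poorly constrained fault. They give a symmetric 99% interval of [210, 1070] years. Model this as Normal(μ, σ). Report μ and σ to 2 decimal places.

A symmetric 99% interval runs μ ± z·σ with z = 2.576.
Half-width = 430, so σ = 430/2.576 = 166.94.
μ is the interval midpoint, 640.00.

μ = 640.00, σ = 166.94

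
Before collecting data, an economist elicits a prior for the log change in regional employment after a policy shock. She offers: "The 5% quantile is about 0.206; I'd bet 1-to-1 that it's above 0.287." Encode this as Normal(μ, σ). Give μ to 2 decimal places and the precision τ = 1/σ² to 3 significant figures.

The p-quantile of Normal(μ,σ) is μ + z_p·σ, with z_{0.05} = -1.645 and z_{0.5} = 0.
Eliminate σ: μ = (z₂·x₁ − z₁·x₂)/(z₂ − z₁) = (0·0.206 − (-1.645)·0.287)/1.645 = 0.29.
Then σ = (x₂ − x₁)/(z₂ − z₁) = (0.287 − 0.206)/1.645 = 0.05.
Precision τ = 1/σ² = 1/0.04924² = 412.

μ = 0.29, τ = 412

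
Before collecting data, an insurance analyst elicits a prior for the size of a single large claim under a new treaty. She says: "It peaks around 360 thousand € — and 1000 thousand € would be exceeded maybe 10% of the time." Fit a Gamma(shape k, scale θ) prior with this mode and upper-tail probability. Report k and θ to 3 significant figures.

Gamma(k,θ) with k>1 has mode (k−1)θ, so θ = 360/(k−1).
Need P(X < 1000) = 0.9 with θ tied to k this way. Start at k = 2, θ = 360: P(X<1000) ≈ 0.765.
Too low — raise k to concentrate. Iterating converges to k ≈ 2.83.
Then θ = 360/(2.83−1) ≈ 197.

k ≈ 2.83, θ ≈ 197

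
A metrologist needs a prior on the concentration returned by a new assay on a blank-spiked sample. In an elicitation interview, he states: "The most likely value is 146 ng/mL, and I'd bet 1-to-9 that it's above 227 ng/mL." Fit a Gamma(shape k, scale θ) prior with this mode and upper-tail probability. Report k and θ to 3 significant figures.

k ≈ 10.6, θ ≈ 15.2

Gamma(k,θ) with k>1 has mode (k−1)θ, so θ = 146/(k−1).
Need P(X < 227) = 0.9 with θ tied to k this way. Start at k = 2, θ = 146: P(X<227) ≈ 0.460.
Too low — raise k to concentrate. Iterating converges to k ≈ 10.6.
Then θ = 146/(10.6−1) ≈ 15.2.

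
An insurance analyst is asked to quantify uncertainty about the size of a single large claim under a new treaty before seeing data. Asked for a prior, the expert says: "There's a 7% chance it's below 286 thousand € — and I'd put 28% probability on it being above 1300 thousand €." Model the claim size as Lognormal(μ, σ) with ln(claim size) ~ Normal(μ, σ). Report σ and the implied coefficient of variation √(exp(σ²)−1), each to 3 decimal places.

If T ~ Lognormal(μ,σ) then ln T ~ Normal(μ,σ), so the p-quantile of ln T is μ + z_p·σ.
ln(286) = 5.656 and ln(1300) = 7.17; z_{0.07} = -1.476, z_{0.72} = 0.5828.
σ = (7.17 − 5.656)/(0.5828 − (-1.476)) = 0.736.
μ = 5.656 − (-1.476)·0.736 = 6.741.
CV = √(exp(σ²)−1) = √(exp(0.5410)−1) = 0.847.

σ ≈ 0.736, CV ≈ 0.847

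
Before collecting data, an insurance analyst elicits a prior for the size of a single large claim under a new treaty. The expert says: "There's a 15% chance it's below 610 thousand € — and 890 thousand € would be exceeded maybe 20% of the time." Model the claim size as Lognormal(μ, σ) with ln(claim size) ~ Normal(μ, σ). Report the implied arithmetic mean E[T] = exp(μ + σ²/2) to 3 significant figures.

If T ~ Lognormal(μ,σ) then ln T ~ Normal(μ,σ), so the p-quantile of ln T is μ + z_p·σ.
ln(610) = 6.413 and ln(890) = 6.791; z_{0.15} = -1.036, z_{0.8} = 0.8416.
σ = (6.791 − 6.413)/(0.8416 − (-1.036)) = 0.201.
μ = 6.413 − (-1.036)·0.201 = 6.622.
E[T] = exp(μ + σ²/2) = exp(6.622 + 0.0202) = 767 thousand €.

E[T] ≈ 767 thousand €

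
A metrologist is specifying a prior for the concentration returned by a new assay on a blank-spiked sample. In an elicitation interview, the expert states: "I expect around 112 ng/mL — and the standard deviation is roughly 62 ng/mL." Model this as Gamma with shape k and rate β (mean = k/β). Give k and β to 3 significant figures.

For Gamma(k, rate β): mean = k/β, variance = k/β², so CV = 1/√k.
CV = SD/mean = 62/112 = 0.5536, hence k = 1/CV² = 3.26.
Then β = k/mean = 3.26/112 = 0.0291.

k ≈ 3.26, β ≈ 0.0291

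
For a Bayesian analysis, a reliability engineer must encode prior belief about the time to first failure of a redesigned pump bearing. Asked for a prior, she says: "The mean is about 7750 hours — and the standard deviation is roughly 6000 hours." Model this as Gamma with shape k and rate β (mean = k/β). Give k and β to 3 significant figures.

k ≈ 1.67, β ≈ 0.000215

For Gamma(k, rate β): mean = k/β, variance = k/β², so CV = 1/√k.
CV = SD/mean = 6000/7750 = 0.7742, hence k = 1/CV² = 1.67.
Then β = k/mean = 1.67/7750 = 0.000215.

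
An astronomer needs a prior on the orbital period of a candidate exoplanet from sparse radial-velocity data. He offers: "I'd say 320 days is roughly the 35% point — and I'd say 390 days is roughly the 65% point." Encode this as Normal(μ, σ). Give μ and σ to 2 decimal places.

μ = 355.00, σ = 90.83

The p-quantile of Normal(μ,σ) is μ + z_p·σ, with z_{0.35} = -0.3853 and z_{0.65} = 0.3853.
Eliminate σ: μ = (z₂·x₁ − z₁·x₂)/(z₂ − z₁) = (0.3853·320 − (-0.3853)·390)/0.7706 = 355.00.
Then σ = (x₂ − x₁)/(z₂ − z₁) = (390 − 320)/0.7706 = 90.83.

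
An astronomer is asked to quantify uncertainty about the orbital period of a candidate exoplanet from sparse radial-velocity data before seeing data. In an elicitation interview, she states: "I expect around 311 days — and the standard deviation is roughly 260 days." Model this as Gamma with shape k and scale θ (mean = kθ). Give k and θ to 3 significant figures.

For Gamma(k, scale θ): mean = kθ, variance = kθ², so CV = 1/√k.
CV = SD/mean = 260/311 = 0.836, hence k = 1/CV² = 1.43.
Then θ = mean/k = 311/1.43 = 217.

k ≈ 1.43, θ ≈ 217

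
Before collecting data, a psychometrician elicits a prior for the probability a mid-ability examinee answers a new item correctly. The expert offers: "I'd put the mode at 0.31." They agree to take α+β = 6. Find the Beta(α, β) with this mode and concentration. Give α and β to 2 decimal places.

For α,β > 1 the Beta mode is (α−1)/(α+β−2). With α+β = 6, the mode is (α−1)/4.
Set (α−1)/4 = 0.31 → α = 1 + 0.31·4 = 2.24.
β = 6 − α = 3.76.

α = 2.24, β = 3.76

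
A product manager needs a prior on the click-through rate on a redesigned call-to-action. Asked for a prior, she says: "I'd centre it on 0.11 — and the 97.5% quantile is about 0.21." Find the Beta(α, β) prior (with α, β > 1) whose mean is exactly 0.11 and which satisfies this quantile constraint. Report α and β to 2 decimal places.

With mean 0.11 fixed, write α = 0.11s, β = 0.89s where s = α+β.
Need P(θ < 0.21) = 0.975 under Beta(0.11s, 0.89s). Normal approximation: (q−m)/√(m(1−m)/s) ≈ z_{0.975} = 1.96, so s ≈ 0.11·0.89·(1.96)²/(0.21−0.11)² = 37.6.
At s = 37.6: P(θ<0.21) ≈ 0.959. Adjusting to match 0.975 gives s ≈ 49.34.
So α = 0.11·49.34 ≈ 5.43, β = 0.89·49.34 ≈ 43.91.

α ≈ 5.43, β ≈ 43.91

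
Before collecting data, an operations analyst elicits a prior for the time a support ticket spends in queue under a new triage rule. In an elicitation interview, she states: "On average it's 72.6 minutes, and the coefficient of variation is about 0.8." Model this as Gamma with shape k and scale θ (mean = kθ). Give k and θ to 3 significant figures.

k ≈ 1.56, θ ≈ 46.5

For Gamma(k, scale θ): mean = kθ, variance = kθ², so CV = 1/√k.
CV = 0.8, hence k = 1/CV² = 1.56.
Then θ = mean/k = 72.6/1.56 = 46.5.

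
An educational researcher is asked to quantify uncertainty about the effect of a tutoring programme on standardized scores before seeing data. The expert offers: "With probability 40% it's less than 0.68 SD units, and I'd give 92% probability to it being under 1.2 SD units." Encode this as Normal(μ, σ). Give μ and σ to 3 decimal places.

The p-quantile of Normal(μ,σ) is μ + z_p·σ, with z_{0.4} = -0.2533 and z_{0.92} = 1.405.
Eliminate σ: μ = (z₂·x₁ − z₁·x₂)/(z₂ − z₁) = (1.405·0.68 − (-0.2533)·1.2)/1.658 = 0.759.
Then σ = (x₂ − x₁)/(z₂ − z₁) = (1.2 − 0.68)/1.658 = 0.314.

μ = 0.759, σ = 0.314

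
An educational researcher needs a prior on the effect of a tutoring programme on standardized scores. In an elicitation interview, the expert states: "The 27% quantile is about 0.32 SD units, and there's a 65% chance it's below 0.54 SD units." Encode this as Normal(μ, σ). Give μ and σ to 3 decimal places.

The p-quantile of Normal(μ,σ) is μ + z_p·σ, with z_{0.27} = -0.6128 and z_{0.65} = 0.3853.
Eliminate σ: μ = (z₂·x₁ − z₁·x₂)/(z₂ − z₁) = (0.3853·0.32 − (-0.6128)·0.54)/0.9981 = 0.455.
Then σ = (x₂ − x₁)/(z₂ − z₁) = (0.54 − 0.32)/0.9981 = 0.220.

μ = 0.455, σ = 0.220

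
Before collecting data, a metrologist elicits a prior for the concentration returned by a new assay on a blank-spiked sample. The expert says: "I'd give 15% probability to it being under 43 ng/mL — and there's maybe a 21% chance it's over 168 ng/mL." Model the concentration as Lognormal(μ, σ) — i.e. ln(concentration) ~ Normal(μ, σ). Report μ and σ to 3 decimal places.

If T ~ Lognormal(μ,σ) then ln T ~ Normal(μ,σ), so the p-quantile of ln T is μ + z_p·σ.
ln(43) = 3.761 and ln(168) = 5.124; z_{0.15} = -1.036, z_{0.79} = 0.8064.
σ = (5.124 − 3.761)/(0.8064 − (-1.036)) = 0.739.
μ = 3.761 − (-1.036)·0.739 = 4.528.

μ ≈ 4.528, σ ≈ 0.739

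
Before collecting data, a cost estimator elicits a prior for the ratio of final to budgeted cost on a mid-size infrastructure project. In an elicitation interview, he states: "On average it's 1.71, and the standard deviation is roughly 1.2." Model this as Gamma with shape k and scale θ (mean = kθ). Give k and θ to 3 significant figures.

For Gamma(k, scale θ): mean = kθ, variance = kθ², so CV = 1/√k.
CV = SD/mean = 1.2/1.71 = 0.7018, hence k = 1/CV² = 2.03.
Then θ = mean/k = 1.71/2.03 = 0.842.

k ≈ 2.03, θ ≈ 0.842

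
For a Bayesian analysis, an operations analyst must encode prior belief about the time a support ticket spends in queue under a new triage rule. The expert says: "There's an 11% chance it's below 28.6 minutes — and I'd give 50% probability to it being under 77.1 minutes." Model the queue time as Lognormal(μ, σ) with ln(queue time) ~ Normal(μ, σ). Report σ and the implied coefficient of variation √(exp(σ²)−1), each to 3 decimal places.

σ ≈ 0.809, CV ≈ 0.961

If T ~ Lognormal(μ,σ) then ln T ~ Normal(μ,σ), so the p-quantile of ln T is μ + z_p·σ.
ln(28.6) = 3.353 and ln(77.1) = 4.345; z_{0.11} = -1.227, z_{0.5} = 0.
σ = (4.345 − 3.353)/(0 − (-1.227)) = 0.809.
μ = 3.353 − (-1.227)·0.809 = 4.345.
CV = √(exp(σ²)−1) = √(exp(0.6537)−1) = 0.961.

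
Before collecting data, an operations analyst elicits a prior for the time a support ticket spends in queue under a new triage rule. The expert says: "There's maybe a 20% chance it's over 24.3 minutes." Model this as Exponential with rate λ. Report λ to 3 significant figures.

λ ≈ 0.0662

P(T > 24.3) = e^(−λ·24.3) = 0.2, so λ = −ln(0.2)/24.3 = 0.0662.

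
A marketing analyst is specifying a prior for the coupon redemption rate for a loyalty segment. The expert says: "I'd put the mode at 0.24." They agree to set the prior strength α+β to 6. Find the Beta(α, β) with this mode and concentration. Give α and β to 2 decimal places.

α = 1.96, β = 4.04

For α,β > 1 the Beta mode is (α−1)/(α+β−2). With α+β = 6, the mode is (α−1)/4.
Set (α−1)/4 = 0.24 → α = 1 + 0.24·4 = 1.96.
β = 6 − α = 4.04.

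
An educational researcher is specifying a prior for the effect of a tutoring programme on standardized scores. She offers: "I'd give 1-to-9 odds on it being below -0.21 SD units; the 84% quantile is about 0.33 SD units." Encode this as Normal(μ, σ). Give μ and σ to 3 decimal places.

μ = 0.094, σ = 0.237

For Normal(μ,σ), the p-quantile is μ + z_p·σ. Here z_{0.1} = -1.282, z_{0.84} = 0.9945.
So -0.21 = μ − 1.282σ and 0.33 = μ + 0.9945σ.
Subtracting: σ = (0.33 − -0.21)/(0.9945 − (-1.282)) = 0.237.
Then μ = -0.21 − (-1.282)·0.237 = 0.094.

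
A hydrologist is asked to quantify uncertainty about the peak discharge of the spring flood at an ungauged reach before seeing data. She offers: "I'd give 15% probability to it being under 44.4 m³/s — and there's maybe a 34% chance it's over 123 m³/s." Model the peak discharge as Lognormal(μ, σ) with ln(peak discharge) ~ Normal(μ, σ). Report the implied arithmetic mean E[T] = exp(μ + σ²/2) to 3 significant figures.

If T ~ Lognormal(μ,σ) then ln T ~ Normal(μ,σ), so the p-quantile of ln T is μ + z_p·σ.
ln(44.4) = 3.793 and ln(123) = 4.812; z_{0.15} = -1.036, z_{0.66} = 0.4125.
σ = (4.812 − 3.793)/(0.4125 − (-1.036)) = 0.703.
μ = 3.793 − (-1.036)·0.703 = 4.522.
E[T] = exp(μ + σ²/2) = exp(4.522 + 0.2473) = 118 m³/s.

E[T] ≈ 118 m³/s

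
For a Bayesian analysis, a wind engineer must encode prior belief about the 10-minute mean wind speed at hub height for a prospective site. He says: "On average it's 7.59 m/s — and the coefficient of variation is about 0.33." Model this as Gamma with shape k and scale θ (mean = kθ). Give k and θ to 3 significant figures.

For Gamma(k, scale θ): mean = kθ, variance = kθ², so CV = 1/√k.
CV = 0.33, hence k = 1/CV² = 9.18.
Then θ = mean/k = 7.59/9.18 = 0.827.

k ≈ 9.18, θ ≈ 0.827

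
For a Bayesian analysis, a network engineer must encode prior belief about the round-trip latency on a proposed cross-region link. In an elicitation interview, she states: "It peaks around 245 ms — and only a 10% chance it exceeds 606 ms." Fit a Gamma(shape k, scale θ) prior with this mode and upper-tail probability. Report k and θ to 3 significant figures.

Gamma(k,θ) with k>1 has mode (k−1)θ, so θ = 245/(k−1).
Need P(X < 606) = 0.9 with θ tied to k this way. Start at k = 2, θ = 245: P(X<606) ≈ 0.707.
Too low — raise k to concentrate. Iterating converges to k ≈ 3.34.
Then θ = 245/(3.34−1) ≈ 105.

k ≈ 3.34, θ ≈ 105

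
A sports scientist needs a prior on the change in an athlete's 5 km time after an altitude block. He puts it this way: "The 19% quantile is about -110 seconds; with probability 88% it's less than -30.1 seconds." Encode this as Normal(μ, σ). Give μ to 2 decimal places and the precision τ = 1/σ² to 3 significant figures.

μ = -75.83, τ = 0.00066

For Normal(μ,σ), the p-quantile is μ + z_p·σ. Here z_{0.19} = -0.8779, z_{0.88} = 1.175.
So -110 = μ − 0.8779σ and -30.1 = μ + 1.175σ.
Subtracting: σ = (-30.1 − -110)/(1.175 − (-0.8779)) = 38.92.
Then μ = -110 − (-0.8779)·38.92 = -75.83.
Precision τ = 1/σ² = 1/38.92² = 0.00066.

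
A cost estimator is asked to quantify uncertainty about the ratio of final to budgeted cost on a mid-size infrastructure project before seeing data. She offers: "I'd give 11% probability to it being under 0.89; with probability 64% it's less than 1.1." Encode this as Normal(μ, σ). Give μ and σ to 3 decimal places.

For Normal(μ,σ), the p-quantile is μ + z_p·σ. Here z_{0.11} = -1.227, z_{0.64} = 0.3585.
So 0.89 = μ − 1.227σ and 1.1 = μ + 0.3585σ.
Subtracting: σ = (1.1 − 0.89)/(0.3585 − (-1.227)) = 0.132.
Then μ = 0.89 − (-1.227)·0.132 = 1.053.

μ = 1.053, σ = 0.132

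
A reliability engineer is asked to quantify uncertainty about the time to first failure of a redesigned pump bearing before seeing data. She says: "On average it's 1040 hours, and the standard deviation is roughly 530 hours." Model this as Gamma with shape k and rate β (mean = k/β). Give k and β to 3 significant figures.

k ≈ 3.85, β ≈ 0.0037

For Gamma(k, rate β): mean = k/β, variance = k/β², so CV = 1/√k.
CV = SD/mean = 530/1040 = 0.5096, hence k = 1/CV² = 3.85.
Then β = k/mean = 3.85/1040 = 0.0037.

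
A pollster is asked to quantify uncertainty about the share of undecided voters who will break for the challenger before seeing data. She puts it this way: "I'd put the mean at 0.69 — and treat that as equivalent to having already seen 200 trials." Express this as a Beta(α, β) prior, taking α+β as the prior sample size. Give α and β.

α = 138, β = 62

Under the effective-sample-size interpretation, Beta(α, β) has prior mean α/(α+β) and prior sample size α+β.
So α+β = 200 and α/(α+β) = 0.69, giving α = 0.69·200 = 138 and β = 200 − 138 = 62.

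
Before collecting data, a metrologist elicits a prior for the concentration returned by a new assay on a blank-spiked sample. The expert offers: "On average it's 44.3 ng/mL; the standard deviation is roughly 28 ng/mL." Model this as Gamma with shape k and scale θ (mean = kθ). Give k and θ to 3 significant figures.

For Gamma(k, scale θ): mean = kθ, variance = kθ², so CV = 1/√k.
CV = SD/mean = 28/44.3 = 0.6321, hence k = 1/CV² = 2.5.
Then θ = mean/k = 44.3/2.5 = 17.7.

k ≈ 2.5, θ ≈ 17.7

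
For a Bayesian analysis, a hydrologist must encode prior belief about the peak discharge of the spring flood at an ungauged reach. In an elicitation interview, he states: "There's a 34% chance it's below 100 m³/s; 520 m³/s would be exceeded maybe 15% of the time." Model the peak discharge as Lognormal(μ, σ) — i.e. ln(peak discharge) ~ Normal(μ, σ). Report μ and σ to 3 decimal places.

If T ~ Lognormal(μ,σ) then ln T ~ Normal(μ,σ), so the p-quantile of ln T is μ + z_p·σ.
ln(100) = 4.605 and ln(520) = 6.254; z_{0.34} = -0.4125, z_{0.85} = 1.036.
σ = (6.254 − 4.605)/(1.036 − (-0.4125)) = 1.138.
μ = 4.605 − (-0.4125)·1.138 = 5.075.

μ ≈ 5.075, σ ≈ 1.138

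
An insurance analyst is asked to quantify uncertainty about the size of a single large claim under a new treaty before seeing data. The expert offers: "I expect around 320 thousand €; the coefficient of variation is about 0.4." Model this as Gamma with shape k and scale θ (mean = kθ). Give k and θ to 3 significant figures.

For Gamma(k, scale θ): mean = kθ, variance = kθ², so CV = 1/√k.
CV = 0.4, hence k = 1/CV² = 6.25.
Then θ = mean/k = 320/6.25 = 51.2.

k ≈ 6.25, θ ≈ 51.2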